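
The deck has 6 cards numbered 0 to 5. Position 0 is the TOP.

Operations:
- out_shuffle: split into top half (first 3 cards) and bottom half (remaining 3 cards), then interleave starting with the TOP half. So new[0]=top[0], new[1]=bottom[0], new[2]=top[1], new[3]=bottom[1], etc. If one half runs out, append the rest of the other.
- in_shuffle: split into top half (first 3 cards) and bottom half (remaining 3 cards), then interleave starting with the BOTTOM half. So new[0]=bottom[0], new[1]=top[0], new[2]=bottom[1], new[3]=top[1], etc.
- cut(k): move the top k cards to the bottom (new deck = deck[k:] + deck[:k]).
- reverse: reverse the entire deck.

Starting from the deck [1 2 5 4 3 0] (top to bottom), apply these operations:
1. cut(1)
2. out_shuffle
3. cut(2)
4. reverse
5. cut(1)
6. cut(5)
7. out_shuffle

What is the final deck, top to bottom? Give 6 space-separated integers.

After op 1 (cut(1)): [2 5 4 3 0 1]
After op 2 (out_shuffle): [2 3 5 0 4 1]
After op 3 (cut(2)): [5 0 4 1 2 3]
After op 4 (reverse): [3 2 1 4 0 5]
After op 5 (cut(1)): [2 1 4 0 5 3]
After op 6 (cut(5)): [3 2 1 4 0 5]
After op 7 (out_shuffle): [3 4 2 0 1 5]

Answer: 3 4 2 0 1 5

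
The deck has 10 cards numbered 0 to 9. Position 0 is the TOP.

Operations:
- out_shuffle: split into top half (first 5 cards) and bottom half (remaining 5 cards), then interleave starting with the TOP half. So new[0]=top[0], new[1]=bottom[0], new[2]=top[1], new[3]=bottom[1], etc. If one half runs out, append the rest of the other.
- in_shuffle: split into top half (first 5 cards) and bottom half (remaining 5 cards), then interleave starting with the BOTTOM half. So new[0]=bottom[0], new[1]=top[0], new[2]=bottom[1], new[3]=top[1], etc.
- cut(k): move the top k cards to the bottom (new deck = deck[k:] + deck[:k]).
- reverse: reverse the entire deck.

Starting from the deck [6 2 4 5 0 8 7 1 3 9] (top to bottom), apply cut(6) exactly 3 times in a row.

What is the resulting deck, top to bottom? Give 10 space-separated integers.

Answer: 3 9 6 2 4 5 0 8 7 1

Derivation:
After op 1 (cut(6)): [7 1 3 9 6 2 4 5 0 8]
After op 2 (cut(6)): [4 5 0 8 7 1 3 9 6 2]
After op 3 (cut(6)): [3 9 6 2 4 5 0 8 7 1]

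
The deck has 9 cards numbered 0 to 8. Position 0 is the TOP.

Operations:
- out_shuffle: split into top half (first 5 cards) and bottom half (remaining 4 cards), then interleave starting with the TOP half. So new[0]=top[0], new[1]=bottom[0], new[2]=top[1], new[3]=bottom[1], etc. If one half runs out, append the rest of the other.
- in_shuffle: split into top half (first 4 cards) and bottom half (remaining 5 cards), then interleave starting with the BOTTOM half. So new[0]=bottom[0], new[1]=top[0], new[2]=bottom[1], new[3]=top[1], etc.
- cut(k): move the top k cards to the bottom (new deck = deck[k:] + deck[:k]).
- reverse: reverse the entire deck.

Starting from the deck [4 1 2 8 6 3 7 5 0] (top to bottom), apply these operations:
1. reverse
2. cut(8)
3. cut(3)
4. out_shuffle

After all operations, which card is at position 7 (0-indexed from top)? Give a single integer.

After op 1 (reverse): [0 5 7 3 6 8 2 1 4]
After op 2 (cut(8)): [4 0 5 7 3 6 8 2 1]
After op 3 (cut(3)): [7 3 6 8 2 1 4 0 5]
After op 4 (out_shuffle): [7 1 3 4 6 0 8 5 2]
Position 7: card 5.

Answer: 5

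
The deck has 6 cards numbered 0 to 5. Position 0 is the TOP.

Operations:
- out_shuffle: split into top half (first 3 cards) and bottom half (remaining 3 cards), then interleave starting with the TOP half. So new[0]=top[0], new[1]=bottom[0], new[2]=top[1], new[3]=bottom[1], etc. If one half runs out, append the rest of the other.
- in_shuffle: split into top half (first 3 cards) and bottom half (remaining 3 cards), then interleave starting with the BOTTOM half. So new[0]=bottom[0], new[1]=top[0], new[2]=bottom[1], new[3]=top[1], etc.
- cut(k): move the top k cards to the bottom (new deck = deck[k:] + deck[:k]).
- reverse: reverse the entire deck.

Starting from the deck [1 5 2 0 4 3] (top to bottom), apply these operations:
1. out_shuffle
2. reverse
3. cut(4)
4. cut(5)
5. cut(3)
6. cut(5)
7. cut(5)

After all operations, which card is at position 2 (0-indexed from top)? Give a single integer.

Answer: 3

Derivation:
After op 1 (out_shuffle): [1 0 5 4 2 3]
After op 2 (reverse): [3 2 4 5 0 1]
After op 3 (cut(4)): [0 1 3 2 4 5]
After op 4 (cut(5)): [5 0 1 3 2 4]
After op 5 (cut(3)): [3 2 4 5 0 1]
After op 6 (cut(5)): [1 3 2 4 5 0]
After op 7 (cut(5)): [0 1 3 2 4 5]
Position 2: card 3.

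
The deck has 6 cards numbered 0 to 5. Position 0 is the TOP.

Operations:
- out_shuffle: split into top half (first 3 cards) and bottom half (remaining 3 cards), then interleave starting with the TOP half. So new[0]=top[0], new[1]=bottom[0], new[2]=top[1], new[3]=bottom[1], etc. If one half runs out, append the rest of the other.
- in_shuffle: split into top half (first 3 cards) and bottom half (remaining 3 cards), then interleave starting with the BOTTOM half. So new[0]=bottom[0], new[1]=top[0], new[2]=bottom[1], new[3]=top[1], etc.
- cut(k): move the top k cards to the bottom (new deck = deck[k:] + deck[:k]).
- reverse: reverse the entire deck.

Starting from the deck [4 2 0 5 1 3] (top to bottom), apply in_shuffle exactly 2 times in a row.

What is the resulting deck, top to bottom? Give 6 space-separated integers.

Answer: 2 5 3 4 0 1

Derivation:
After op 1 (in_shuffle): [5 4 1 2 3 0]
After op 2 (in_shuffle): [2 5 3 4 0 1]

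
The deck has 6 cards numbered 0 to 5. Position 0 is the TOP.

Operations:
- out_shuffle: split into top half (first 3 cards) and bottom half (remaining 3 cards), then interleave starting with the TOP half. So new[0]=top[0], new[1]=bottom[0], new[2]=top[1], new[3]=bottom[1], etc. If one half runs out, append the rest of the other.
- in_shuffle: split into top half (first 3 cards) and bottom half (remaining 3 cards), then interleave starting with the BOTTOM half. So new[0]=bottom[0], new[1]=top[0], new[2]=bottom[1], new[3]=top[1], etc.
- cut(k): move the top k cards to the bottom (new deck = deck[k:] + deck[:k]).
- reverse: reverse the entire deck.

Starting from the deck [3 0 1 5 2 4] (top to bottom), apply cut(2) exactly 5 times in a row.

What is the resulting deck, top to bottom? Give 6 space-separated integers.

Answer: 2 4 3 0 1 5

Derivation:
After op 1 (cut(2)): [1 5 2 4 3 0]
After op 2 (cut(2)): [2 4 3 0 1 5]
After op 3 (cut(2)): [3 0 1 5 2 4]
After op 4 (cut(2)): [1 5 2 4 3 0]
After op 5 (cut(2)): [2 4 3 0 1 5]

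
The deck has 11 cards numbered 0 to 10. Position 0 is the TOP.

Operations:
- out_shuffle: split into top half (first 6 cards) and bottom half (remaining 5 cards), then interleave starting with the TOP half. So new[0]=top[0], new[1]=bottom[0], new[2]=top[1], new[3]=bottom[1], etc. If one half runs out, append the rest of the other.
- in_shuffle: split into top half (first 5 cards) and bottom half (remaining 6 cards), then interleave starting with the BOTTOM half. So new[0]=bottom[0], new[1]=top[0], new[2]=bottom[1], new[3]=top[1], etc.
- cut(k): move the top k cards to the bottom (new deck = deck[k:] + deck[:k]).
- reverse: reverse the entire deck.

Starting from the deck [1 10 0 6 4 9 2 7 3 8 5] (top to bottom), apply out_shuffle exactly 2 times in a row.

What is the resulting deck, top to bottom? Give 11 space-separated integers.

Answer: 1 6 2 8 10 4 7 5 0 9 3

Derivation:
After op 1 (out_shuffle): [1 2 10 7 0 3 6 8 4 5 9]
After op 2 (out_shuffle): [1 6 2 8 10 4 7 5 0 9 3]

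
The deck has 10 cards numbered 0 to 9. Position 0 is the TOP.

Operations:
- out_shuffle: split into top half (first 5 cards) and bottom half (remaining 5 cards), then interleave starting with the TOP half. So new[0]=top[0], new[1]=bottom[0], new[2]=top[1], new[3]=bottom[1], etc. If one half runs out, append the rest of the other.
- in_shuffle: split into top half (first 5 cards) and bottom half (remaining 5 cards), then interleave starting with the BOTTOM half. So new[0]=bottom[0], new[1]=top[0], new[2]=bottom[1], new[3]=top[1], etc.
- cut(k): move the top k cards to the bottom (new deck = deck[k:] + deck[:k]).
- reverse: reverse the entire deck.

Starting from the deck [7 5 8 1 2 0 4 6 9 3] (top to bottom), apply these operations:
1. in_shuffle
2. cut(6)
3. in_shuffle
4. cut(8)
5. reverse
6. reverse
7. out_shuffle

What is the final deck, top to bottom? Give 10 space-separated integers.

Answer: 8 1 0 5 7 3 9 6 4 2

Derivation:
After op 1 (in_shuffle): [0 7 4 5 6 8 9 1 3 2]
After op 2 (cut(6)): [9 1 3 2 0 7 4 5 6 8]
After op 3 (in_shuffle): [7 9 4 1 5 3 6 2 8 0]
After op 4 (cut(8)): [8 0 7 9 4 1 5 3 6 2]
After op 5 (reverse): [2 6 3 5 1 4 9 7 0 8]
After op 6 (reverse): [8 0 7 9 4 1 5 3 6 2]
After op 7 (out_shuffle): [8 1 0 5 7 3 9 6 4 2]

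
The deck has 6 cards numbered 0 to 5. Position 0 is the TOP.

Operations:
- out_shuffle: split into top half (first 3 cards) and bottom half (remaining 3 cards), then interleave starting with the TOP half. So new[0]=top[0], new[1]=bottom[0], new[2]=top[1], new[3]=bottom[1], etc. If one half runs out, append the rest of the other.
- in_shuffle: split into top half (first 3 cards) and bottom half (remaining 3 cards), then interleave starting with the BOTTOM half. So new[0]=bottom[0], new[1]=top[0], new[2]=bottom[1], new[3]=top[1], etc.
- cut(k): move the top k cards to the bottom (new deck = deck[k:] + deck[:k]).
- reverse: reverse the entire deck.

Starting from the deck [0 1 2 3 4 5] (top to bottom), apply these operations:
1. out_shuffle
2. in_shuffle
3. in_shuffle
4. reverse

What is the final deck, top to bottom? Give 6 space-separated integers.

Answer: 2 1 0 5 4 3

Derivation:
After op 1 (out_shuffle): [0 3 1 4 2 5]
After op 2 (in_shuffle): [4 0 2 3 5 1]
After op 3 (in_shuffle): [3 4 5 0 1 2]
After op 4 (reverse): [2 1 0 5 4 3]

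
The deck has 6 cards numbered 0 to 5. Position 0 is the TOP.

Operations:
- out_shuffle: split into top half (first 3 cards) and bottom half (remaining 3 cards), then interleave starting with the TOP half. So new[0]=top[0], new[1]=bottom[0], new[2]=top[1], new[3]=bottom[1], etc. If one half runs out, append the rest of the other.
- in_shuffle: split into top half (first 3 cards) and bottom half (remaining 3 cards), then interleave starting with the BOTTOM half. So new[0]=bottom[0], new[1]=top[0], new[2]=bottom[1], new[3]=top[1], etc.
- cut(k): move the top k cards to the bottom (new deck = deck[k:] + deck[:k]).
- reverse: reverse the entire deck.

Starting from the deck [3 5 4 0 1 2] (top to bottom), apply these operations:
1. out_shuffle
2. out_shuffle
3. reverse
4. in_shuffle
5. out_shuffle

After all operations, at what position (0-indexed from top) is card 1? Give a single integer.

Answer: 4

Derivation:
After op 1 (out_shuffle): [3 0 5 1 4 2]
After op 2 (out_shuffle): [3 1 0 4 5 2]
After op 3 (reverse): [2 5 4 0 1 3]
After op 4 (in_shuffle): [0 2 1 5 3 4]
After op 5 (out_shuffle): [0 5 2 3 1 4]
Card 1 is at position 4.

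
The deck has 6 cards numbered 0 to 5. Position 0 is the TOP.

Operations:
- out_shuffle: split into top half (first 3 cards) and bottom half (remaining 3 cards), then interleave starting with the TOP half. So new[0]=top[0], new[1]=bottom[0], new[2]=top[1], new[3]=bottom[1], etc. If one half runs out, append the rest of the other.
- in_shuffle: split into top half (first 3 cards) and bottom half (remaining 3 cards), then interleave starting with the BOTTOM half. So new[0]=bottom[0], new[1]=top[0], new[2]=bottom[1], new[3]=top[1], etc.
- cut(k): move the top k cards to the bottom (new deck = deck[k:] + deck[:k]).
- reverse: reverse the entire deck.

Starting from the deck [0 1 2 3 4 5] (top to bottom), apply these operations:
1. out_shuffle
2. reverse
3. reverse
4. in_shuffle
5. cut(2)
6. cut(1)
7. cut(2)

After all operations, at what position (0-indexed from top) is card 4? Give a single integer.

Answer: 1

Derivation:
After op 1 (out_shuffle): [0 3 1 4 2 5]
After op 2 (reverse): [5 2 4 1 3 0]
After op 3 (reverse): [0 3 1 4 2 5]
After op 4 (in_shuffle): [4 0 2 3 5 1]
After op 5 (cut(2)): [2 3 5 1 4 0]
After op 6 (cut(1)): [3 5 1 4 0 2]
After op 7 (cut(2)): [1 4 0 2 3 5]
Card 4 is at position 1.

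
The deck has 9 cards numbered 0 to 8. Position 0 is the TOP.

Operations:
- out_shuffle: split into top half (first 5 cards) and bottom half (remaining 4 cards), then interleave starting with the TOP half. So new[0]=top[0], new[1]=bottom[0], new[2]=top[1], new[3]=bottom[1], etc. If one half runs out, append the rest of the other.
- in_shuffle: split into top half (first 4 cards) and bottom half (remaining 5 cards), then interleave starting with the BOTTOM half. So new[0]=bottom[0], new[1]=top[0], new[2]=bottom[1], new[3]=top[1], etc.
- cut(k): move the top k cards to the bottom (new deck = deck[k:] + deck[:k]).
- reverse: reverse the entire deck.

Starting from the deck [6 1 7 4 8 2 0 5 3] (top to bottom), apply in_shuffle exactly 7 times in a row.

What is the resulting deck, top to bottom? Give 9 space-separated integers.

After op 1 (in_shuffle): [8 6 2 1 0 7 5 4 3]
After op 2 (in_shuffle): [0 8 7 6 5 2 4 1 3]
After op 3 (in_shuffle): [5 0 2 8 4 7 1 6 3]
After op 4 (in_shuffle): [4 5 7 0 1 2 6 8 3]
After op 5 (in_shuffle): [1 4 2 5 6 7 8 0 3]
After op 6 (in_shuffle): [6 1 7 4 8 2 0 5 3]
After op 7 (in_shuffle): [8 6 2 1 0 7 5 4 3]

Answer: 8 6 2 1 0 7 5 4 3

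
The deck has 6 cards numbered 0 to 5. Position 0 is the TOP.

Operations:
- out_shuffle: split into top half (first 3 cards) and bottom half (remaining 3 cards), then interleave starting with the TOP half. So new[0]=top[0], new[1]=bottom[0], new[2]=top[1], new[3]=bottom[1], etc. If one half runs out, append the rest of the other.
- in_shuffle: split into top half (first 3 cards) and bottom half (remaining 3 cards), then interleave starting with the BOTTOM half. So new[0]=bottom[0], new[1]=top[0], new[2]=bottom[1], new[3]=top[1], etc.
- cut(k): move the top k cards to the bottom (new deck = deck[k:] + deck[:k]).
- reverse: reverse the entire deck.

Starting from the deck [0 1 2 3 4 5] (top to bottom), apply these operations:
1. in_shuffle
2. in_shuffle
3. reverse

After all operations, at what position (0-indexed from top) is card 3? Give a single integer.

Answer: 4

Derivation:
After op 1 (in_shuffle): [3 0 4 1 5 2]
After op 2 (in_shuffle): [1 3 5 0 2 4]
After op 3 (reverse): [4 2 0 5 3 1]
Card 3 is at position 4.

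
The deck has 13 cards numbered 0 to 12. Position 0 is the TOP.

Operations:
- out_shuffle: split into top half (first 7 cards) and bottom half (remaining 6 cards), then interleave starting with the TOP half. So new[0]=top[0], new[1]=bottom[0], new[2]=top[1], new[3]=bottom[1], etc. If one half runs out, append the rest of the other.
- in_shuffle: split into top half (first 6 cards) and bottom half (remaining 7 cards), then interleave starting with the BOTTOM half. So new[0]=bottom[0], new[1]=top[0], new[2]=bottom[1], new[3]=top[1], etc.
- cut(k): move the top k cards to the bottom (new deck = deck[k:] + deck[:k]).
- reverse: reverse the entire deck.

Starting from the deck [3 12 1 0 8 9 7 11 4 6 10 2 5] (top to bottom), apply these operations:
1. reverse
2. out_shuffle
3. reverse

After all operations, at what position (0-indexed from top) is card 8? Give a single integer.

Answer: 9

Derivation:
After op 1 (reverse): [5 2 10 6 4 11 7 9 8 0 1 12 3]
After op 2 (out_shuffle): [5 9 2 8 10 0 6 1 4 12 11 3 7]
After op 3 (reverse): [7 3 11 12 4 1 6 0 10 8 2 9 5]
Card 8 is at position 9.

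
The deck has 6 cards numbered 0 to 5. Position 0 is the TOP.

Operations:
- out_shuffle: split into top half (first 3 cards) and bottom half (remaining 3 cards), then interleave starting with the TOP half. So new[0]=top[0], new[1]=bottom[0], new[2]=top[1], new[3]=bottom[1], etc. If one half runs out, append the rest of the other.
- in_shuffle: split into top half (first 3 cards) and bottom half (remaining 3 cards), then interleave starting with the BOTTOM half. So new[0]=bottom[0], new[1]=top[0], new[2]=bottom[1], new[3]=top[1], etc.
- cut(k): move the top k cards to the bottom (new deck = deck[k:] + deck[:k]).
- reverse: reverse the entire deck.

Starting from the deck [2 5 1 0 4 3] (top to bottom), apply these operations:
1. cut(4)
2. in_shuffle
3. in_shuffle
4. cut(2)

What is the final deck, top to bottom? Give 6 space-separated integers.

After op 1 (cut(4)): [4 3 2 5 1 0]
After op 2 (in_shuffle): [5 4 1 3 0 2]
After op 3 (in_shuffle): [3 5 0 4 2 1]
After op 4 (cut(2)): [0 4 2 1 3 5]

Answer: 0 4 2 1 3 5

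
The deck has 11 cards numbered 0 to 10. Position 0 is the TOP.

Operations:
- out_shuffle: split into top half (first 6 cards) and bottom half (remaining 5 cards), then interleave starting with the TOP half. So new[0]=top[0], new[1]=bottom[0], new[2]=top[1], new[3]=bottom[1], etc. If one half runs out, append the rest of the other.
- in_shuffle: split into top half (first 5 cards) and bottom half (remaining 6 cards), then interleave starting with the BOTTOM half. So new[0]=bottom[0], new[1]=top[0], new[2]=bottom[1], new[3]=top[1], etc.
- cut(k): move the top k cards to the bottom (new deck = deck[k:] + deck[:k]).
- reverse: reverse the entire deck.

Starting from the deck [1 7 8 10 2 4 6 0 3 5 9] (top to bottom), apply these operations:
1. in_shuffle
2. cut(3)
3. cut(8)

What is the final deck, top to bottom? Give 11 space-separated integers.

Answer: 4 1 6 7 0 8 3 10 5 2 9

Derivation:
After op 1 (in_shuffle): [4 1 6 7 0 8 3 10 5 2 9]
After op 2 (cut(3)): [7 0 8 3 10 5 2 9 4 1 6]
After op 3 (cut(8)): [4 1 6 7 0 8 3 10 5 2 9]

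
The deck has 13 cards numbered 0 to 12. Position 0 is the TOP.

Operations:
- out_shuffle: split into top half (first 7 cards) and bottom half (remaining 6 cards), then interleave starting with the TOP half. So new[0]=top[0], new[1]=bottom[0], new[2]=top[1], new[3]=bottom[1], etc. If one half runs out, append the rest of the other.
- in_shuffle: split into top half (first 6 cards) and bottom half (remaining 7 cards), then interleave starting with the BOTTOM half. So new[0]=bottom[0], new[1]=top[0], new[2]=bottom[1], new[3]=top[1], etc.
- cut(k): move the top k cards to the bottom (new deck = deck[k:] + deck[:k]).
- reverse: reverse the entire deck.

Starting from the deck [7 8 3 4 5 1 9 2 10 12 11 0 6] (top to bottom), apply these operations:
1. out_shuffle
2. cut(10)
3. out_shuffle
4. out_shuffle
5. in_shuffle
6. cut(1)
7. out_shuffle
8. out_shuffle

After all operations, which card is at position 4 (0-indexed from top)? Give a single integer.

Answer: 8

Derivation:
After op 1 (out_shuffle): [7 2 8 10 3 12 4 11 5 0 1 6 9]
After op 2 (cut(10)): [1 6 9 7 2 8 10 3 12 4 11 5 0]
After op 3 (out_shuffle): [1 3 6 12 9 4 7 11 2 5 8 0 10]
After op 4 (out_shuffle): [1 11 3 2 6 5 12 8 9 0 4 10 7]
After op 5 (in_shuffle): [12 1 8 11 9 3 0 2 4 6 10 5 7]
After op 6 (cut(1)): [1 8 11 9 3 0 2 4 6 10 5 7 12]
After op 7 (out_shuffle): [1 4 8 6 11 10 9 5 3 7 0 12 2]
After op 8 (out_shuffle): [1 5 4 3 8 7 6 0 11 12 10 2 9]
Position 4: card 8.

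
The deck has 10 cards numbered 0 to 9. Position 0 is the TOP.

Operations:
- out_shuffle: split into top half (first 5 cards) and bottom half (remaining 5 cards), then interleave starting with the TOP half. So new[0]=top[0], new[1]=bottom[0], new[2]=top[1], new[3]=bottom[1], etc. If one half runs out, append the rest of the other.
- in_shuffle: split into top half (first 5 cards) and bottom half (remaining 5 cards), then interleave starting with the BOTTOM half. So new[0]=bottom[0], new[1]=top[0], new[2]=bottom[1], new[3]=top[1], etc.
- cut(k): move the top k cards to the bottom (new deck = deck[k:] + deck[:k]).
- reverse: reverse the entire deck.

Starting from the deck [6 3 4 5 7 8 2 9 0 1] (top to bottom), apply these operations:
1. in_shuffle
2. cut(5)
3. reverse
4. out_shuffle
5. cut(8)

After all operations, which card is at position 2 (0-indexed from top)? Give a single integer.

Answer: 9

Derivation:
After op 1 (in_shuffle): [8 6 2 3 9 4 0 5 1 7]
After op 2 (cut(5)): [4 0 5 1 7 8 6 2 3 9]
After op 3 (reverse): [9 3 2 6 8 7 1 5 0 4]
After op 4 (out_shuffle): [9 7 3 1 2 5 6 0 8 4]
After op 5 (cut(8)): [8 4 9 7 3 1 2 5 6 0]
Position 2: card 9.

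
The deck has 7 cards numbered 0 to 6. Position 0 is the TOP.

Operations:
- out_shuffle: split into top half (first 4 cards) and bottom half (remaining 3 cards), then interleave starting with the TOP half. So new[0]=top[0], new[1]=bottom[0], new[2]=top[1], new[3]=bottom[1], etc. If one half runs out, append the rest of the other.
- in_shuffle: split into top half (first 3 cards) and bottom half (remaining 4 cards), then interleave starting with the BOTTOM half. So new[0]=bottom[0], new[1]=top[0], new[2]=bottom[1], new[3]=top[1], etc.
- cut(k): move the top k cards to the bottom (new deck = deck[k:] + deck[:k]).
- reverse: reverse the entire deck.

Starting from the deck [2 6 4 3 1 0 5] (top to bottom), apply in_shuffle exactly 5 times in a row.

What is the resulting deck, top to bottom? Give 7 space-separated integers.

Answer: 6 3 0 2 4 1 5

Derivation:
After op 1 (in_shuffle): [3 2 1 6 0 4 5]
After op 2 (in_shuffle): [6 3 0 2 4 1 5]
After op 3 (in_shuffle): [2 6 4 3 1 0 5]
After op 4 (in_shuffle): [3 2 1 6 0 4 5]
After op 5 (in_shuffle): [6 3 0 2 4 1 5]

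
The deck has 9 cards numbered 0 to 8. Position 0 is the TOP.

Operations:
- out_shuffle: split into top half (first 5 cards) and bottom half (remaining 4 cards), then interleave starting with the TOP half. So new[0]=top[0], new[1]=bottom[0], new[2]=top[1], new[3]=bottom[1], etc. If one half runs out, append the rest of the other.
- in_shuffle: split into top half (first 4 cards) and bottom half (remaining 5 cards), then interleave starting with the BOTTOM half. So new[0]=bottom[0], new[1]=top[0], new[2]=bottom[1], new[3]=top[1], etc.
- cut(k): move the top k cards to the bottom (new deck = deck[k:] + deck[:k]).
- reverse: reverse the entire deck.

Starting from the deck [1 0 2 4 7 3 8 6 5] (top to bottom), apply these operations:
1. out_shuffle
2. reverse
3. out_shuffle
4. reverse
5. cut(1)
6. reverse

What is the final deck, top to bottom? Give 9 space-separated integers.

After op 1 (out_shuffle): [1 3 0 8 2 6 4 5 7]
After op 2 (reverse): [7 5 4 6 2 8 0 3 1]
After op 3 (out_shuffle): [7 8 5 0 4 3 6 1 2]
After op 4 (reverse): [2 1 6 3 4 0 5 8 7]
After op 5 (cut(1)): [1 6 3 4 0 5 8 7 2]
After op 6 (reverse): [2 7 8 5 0 4 3 6 1]

Answer: 2 7 8 5 0 4 3 6 1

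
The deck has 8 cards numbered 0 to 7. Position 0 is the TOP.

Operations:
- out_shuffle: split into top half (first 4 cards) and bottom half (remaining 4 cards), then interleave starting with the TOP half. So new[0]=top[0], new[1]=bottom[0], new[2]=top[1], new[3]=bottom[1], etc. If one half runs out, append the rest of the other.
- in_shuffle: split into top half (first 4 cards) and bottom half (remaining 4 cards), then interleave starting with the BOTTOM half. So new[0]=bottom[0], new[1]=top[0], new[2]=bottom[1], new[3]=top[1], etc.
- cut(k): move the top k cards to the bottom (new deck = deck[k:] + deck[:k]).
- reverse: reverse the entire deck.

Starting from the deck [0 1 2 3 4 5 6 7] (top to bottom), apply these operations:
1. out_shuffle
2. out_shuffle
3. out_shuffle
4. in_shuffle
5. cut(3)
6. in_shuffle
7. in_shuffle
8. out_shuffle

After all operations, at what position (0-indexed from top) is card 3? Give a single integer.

After op 1 (out_shuffle): [0 4 1 5 2 6 3 7]
After op 2 (out_shuffle): [0 2 4 6 1 3 5 7]
After op 3 (out_shuffle): [0 1 2 3 4 5 6 7]
After op 4 (in_shuffle): [4 0 5 1 6 2 7 3]
After op 5 (cut(3)): [1 6 2 7 3 4 0 5]
After op 6 (in_shuffle): [3 1 4 6 0 2 5 7]
After op 7 (in_shuffle): [0 3 2 1 5 4 7 6]
After op 8 (out_shuffle): [0 5 3 4 2 7 1 6]
Card 3 is at position 2.

Answer: 2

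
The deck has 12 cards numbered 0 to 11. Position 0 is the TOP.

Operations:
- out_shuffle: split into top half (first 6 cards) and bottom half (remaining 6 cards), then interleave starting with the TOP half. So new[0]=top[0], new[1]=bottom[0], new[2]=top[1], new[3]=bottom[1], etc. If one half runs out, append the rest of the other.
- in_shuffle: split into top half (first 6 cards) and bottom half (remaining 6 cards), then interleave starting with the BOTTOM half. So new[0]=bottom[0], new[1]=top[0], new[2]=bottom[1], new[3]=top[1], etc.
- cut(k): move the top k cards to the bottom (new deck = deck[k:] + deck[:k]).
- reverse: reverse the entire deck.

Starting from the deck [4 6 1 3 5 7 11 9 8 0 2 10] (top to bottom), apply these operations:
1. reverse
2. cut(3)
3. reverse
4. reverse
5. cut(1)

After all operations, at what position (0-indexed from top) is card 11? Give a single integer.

Answer: 1

Derivation:
After op 1 (reverse): [10 2 0 8 9 11 7 5 3 1 6 4]
After op 2 (cut(3)): [8 9 11 7 5 3 1 6 4 10 2 0]
After op 3 (reverse): [0 2 10 4 6 1 3 5 7 11 9 8]
After op 4 (reverse): [8 9 11 7 5 3 1 6 4 10 2 0]
After op 5 (cut(1)): [9 11 7 5 3 1 6 4 10 2 0 8]
Card 11 is at position 1.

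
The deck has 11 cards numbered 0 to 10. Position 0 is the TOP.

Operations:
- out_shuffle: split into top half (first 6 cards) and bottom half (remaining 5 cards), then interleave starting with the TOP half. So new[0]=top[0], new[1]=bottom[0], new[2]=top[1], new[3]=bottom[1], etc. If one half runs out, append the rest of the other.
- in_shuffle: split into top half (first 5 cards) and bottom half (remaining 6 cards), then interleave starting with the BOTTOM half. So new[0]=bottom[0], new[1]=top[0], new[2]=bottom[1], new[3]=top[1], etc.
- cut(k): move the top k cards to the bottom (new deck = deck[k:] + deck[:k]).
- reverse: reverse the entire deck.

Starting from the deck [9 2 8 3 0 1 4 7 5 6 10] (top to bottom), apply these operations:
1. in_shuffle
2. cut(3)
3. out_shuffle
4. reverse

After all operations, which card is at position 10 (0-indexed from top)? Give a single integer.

Answer: 2

Derivation:
After op 1 (in_shuffle): [1 9 4 2 7 8 5 3 6 0 10]
After op 2 (cut(3)): [2 7 8 5 3 6 0 10 1 9 4]
After op 3 (out_shuffle): [2 0 7 10 8 1 5 9 3 4 6]
After op 4 (reverse): [6 4 3 9 5 1 8 10 7 0 2]
Position 10: card 2.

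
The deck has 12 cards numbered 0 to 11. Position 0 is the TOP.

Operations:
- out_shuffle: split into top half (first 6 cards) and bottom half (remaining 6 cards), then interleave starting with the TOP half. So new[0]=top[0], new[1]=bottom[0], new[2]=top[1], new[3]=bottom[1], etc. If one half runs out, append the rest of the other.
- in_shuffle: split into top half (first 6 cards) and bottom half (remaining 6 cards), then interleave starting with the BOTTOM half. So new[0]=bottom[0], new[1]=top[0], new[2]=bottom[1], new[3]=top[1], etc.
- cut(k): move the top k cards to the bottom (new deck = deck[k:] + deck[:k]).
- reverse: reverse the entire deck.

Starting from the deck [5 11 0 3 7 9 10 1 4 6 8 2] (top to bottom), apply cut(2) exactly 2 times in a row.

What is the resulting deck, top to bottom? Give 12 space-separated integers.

Answer: 7 9 10 1 4 6 8 2 5 11 0 3

Derivation:
After op 1 (cut(2)): [0 3 7 9 10 1 4 6 8 2 5 11]
After op 2 (cut(2)): [7 9 10 1 4 6 8 2 5 11 0 3]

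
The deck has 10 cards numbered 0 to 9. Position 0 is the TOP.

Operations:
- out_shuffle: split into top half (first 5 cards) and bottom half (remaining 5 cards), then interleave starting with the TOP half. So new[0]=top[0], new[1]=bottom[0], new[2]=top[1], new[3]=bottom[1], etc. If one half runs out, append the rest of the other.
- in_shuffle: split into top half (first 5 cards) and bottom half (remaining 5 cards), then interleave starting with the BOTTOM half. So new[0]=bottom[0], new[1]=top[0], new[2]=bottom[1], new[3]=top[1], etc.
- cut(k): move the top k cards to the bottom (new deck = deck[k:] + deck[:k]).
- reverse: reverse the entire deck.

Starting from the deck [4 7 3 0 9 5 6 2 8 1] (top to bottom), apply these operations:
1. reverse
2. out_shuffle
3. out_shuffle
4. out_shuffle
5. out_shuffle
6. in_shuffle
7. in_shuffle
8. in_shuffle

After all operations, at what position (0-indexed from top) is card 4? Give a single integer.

After op 1 (reverse): [1 8 2 6 5 9 0 3 7 4]
After op 2 (out_shuffle): [1 9 8 0 2 3 6 7 5 4]
After op 3 (out_shuffle): [1 3 9 6 8 7 0 5 2 4]
After op 4 (out_shuffle): [1 7 3 0 9 5 6 2 8 4]
After op 5 (out_shuffle): [1 5 7 6 3 2 0 8 9 4]
After op 6 (in_shuffle): [2 1 0 5 8 7 9 6 4 3]
After op 7 (in_shuffle): [7 2 9 1 6 0 4 5 3 8]
After op 8 (in_shuffle): [0 7 4 2 5 9 3 1 8 6]
Card 4 is at position 2.

Answer: 2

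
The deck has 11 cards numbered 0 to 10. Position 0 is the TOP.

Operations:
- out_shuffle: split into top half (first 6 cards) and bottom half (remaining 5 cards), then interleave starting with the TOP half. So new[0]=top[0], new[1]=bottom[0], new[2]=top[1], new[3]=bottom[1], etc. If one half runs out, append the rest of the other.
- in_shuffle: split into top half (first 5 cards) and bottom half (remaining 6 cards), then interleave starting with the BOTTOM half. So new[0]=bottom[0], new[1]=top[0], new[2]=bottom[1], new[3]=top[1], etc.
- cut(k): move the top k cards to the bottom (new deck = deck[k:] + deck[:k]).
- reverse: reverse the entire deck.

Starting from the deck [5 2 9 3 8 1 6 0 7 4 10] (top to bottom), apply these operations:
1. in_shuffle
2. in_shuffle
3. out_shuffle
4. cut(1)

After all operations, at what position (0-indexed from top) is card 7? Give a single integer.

After op 1 (in_shuffle): [1 5 6 2 0 9 7 3 4 8 10]
After op 2 (in_shuffle): [9 1 7 5 3 6 4 2 8 0 10]
After op 3 (out_shuffle): [9 4 1 2 7 8 5 0 3 10 6]
After op 4 (cut(1)): [4 1 2 7 8 5 0 3 10 6 9]
Card 7 is at position 3.

Answer: 3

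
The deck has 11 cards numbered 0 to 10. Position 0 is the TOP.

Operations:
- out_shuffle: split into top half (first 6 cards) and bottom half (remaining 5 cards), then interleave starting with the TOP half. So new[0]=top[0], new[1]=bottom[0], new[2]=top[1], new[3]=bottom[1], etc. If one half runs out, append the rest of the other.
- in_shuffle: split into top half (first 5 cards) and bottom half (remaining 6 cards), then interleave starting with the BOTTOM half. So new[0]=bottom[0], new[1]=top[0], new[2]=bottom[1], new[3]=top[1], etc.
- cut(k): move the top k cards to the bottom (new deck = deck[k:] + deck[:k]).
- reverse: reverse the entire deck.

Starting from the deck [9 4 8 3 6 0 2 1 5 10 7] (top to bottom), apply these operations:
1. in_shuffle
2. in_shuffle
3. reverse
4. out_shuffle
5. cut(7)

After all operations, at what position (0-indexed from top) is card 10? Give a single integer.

After op 1 (in_shuffle): [0 9 2 4 1 8 5 3 10 6 7]
After op 2 (in_shuffle): [8 0 5 9 3 2 10 4 6 1 7]
After op 3 (reverse): [7 1 6 4 10 2 3 9 5 0 8]
After op 4 (out_shuffle): [7 3 1 9 6 5 4 0 10 8 2]
After op 5 (cut(7)): [0 10 8 2 7 3 1 9 6 5 4]
Card 10 is at position 1.

Answer: 1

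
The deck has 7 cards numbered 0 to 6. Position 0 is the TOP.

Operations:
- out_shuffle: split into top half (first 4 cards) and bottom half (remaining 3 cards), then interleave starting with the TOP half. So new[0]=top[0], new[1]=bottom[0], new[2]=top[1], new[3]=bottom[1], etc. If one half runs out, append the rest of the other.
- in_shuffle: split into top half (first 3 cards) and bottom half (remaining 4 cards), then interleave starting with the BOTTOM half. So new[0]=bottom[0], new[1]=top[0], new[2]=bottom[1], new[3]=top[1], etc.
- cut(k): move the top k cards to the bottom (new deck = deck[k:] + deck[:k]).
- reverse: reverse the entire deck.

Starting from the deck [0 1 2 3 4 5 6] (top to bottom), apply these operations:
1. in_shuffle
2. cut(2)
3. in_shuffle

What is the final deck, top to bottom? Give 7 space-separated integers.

After op 1 (in_shuffle): [3 0 4 1 5 2 6]
After op 2 (cut(2)): [4 1 5 2 6 3 0]
After op 3 (in_shuffle): [2 4 6 1 3 5 0]

Answer: 2 4 6 1 3 5 0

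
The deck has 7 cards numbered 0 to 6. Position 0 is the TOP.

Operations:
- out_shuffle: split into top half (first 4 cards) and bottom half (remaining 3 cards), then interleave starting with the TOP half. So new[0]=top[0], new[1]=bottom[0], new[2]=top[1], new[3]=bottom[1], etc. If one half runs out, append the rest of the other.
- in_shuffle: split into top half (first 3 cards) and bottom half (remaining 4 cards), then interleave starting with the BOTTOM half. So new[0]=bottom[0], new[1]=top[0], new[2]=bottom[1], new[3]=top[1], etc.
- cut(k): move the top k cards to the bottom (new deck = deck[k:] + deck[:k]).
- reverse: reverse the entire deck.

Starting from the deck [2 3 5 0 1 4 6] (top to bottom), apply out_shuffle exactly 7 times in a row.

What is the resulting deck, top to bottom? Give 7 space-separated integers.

After op 1 (out_shuffle): [2 1 3 4 5 6 0]
After op 2 (out_shuffle): [2 5 1 6 3 0 4]
After op 3 (out_shuffle): [2 3 5 0 1 4 6]
After op 4 (out_shuffle): [2 1 3 4 5 6 0]
After op 5 (out_shuffle): [2 5 1 6 3 0 4]
After op 6 (out_shuffle): [2 3 5 0 1 4 6]
After op 7 (out_shuffle): [2 1 3 4 5 6 0]

Answer: 2 1 3 4 5 6 0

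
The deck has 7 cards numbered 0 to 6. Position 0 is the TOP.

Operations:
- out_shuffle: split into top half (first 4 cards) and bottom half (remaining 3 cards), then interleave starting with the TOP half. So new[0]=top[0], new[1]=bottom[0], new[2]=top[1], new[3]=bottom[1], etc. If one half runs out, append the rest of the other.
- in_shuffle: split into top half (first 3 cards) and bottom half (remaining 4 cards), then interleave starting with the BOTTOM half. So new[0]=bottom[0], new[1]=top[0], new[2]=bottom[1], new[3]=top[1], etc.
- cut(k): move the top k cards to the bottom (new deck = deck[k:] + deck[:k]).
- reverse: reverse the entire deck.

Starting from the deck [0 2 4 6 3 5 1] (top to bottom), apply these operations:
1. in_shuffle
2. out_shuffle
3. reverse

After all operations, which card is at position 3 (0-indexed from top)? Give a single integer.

Answer: 4

Derivation:
After op 1 (in_shuffle): [6 0 3 2 5 4 1]
After op 2 (out_shuffle): [6 5 0 4 3 1 2]
After op 3 (reverse): [2 1 3 4 0 5 6]
Position 3: card 4.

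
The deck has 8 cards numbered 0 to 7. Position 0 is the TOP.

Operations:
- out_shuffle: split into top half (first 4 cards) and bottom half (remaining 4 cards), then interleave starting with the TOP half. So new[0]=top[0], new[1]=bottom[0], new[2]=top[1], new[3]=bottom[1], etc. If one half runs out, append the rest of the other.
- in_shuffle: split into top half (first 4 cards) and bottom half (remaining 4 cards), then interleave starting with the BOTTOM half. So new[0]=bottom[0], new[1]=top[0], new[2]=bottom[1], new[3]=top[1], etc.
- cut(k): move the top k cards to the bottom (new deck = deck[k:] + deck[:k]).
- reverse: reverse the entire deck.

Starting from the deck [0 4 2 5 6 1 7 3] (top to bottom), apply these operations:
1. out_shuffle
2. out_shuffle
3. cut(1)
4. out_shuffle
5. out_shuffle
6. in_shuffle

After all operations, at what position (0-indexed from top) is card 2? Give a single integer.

After op 1 (out_shuffle): [0 6 4 1 2 7 5 3]
After op 2 (out_shuffle): [0 2 6 7 4 5 1 3]
After op 3 (cut(1)): [2 6 7 4 5 1 3 0]
After op 4 (out_shuffle): [2 5 6 1 7 3 4 0]
After op 5 (out_shuffle): [2 7 5 3 6 4 1 0]
After op 6 (in_shuffle): [6 2 4 7 1 5 0 3]
Card 2 is at position 1.

Answer: 1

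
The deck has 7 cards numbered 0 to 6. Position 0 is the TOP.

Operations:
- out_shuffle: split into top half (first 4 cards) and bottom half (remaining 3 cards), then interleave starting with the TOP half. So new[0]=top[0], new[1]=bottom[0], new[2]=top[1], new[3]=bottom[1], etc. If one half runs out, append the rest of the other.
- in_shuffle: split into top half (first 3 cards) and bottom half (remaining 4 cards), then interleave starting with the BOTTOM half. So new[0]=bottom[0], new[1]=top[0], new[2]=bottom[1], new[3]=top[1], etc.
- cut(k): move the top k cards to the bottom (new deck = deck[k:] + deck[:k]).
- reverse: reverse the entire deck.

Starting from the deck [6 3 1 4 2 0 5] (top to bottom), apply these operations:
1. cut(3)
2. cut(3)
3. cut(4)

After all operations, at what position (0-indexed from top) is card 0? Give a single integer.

Answer: 2

Derivation:
After op 1 (cut(3)): [4 2 0 5 6 3 1]
After op 2 (cut(3)): [5 6 3 1 4 2 0]
After op 3 (cut(4)): [4 2 0 5 6 3 1]
Card 0 is at position 2.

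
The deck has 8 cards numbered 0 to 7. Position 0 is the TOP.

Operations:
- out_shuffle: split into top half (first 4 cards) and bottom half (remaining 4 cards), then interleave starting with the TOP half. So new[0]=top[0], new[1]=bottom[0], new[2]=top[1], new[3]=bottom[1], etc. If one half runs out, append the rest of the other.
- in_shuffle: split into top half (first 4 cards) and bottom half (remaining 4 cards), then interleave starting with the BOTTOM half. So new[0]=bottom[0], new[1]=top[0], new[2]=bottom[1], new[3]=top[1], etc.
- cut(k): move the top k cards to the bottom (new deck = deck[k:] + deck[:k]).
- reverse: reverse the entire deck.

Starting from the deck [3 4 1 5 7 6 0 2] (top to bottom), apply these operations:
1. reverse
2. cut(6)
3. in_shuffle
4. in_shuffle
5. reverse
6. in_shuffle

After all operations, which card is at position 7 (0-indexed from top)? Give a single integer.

Answer: 1

Derivation:
After op 1 (reverse): [2 0 6 7 5 1 4 3]
After op 2 (cut(6)): [4 3 2 0 6 7 5 1]
After op 3 (in_shuffle): [6 4 7 3 5 2 1 0]
After op 4 (in_shuffle): [5 6 2 4 1 7 0 3]
After op 5 (reverse): [3 0 7 1 4 2 6 5]
After op 6 (in_shuffle): [4 3 2 0 6 7 5 1]
Position 7: card 1.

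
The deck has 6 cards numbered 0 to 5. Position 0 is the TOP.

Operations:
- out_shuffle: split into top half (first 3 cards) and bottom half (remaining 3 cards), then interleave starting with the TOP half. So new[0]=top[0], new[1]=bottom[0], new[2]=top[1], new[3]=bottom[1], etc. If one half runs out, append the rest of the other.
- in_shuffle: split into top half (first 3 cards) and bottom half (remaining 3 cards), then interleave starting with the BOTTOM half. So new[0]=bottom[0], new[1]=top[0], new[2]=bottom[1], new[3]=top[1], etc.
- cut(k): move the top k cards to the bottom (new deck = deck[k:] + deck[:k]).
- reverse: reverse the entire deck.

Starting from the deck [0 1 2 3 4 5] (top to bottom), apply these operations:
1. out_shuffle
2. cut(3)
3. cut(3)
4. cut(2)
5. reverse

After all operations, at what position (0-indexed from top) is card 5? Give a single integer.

Answer: 2

Derivation:
After op 1 (out_shuffle): [0 3 1 4 2 5]
After op 2 (cut(3)): [4 2 5 0 3 1]
After op 3 (cut(3)): [0 3 1 4 2 5]
After op 4 (cut(2)): [1 4 2 5 0 3]
After op 5 (reverse): [3 0 5 2 4 1]
Card 5 is at position 2.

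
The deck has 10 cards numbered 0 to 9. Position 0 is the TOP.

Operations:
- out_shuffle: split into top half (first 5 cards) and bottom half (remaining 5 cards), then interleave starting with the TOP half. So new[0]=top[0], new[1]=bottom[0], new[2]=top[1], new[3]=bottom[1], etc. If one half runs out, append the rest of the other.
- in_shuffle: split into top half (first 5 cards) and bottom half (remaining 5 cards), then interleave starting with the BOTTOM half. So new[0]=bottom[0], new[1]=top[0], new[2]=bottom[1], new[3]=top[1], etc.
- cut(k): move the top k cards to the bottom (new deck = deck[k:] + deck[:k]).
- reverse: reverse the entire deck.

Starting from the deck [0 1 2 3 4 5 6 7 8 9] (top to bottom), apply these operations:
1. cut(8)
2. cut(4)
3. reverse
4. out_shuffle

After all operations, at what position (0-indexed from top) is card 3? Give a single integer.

After op 1 (cut(8)): [8 9 0 1 2 3 4 5 6 7]
After op 2 (cut(4)): [2 3 4 5 6 7 8 9 0 1]
After op 3 (reverse): [1 0 9 8 7 6 5 4 3 2]
After op 4 (out_shuffle): [1 6 0 5 9 4 8 3 7 2]
Card 3 is at position 7.

Answer: 7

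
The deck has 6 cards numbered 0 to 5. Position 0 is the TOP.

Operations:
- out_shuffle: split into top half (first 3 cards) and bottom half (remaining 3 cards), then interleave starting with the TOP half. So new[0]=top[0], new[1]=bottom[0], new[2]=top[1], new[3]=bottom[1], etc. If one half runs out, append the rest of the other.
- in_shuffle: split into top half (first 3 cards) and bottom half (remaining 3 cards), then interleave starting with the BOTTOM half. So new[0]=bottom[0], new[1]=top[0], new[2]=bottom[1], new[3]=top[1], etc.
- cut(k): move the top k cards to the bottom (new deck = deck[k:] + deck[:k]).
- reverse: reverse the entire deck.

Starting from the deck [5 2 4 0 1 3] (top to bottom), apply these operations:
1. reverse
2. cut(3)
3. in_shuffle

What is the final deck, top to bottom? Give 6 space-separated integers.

After op 1 (reverse): [3 1 0 4 2 5]
After op 2 (cut(3)): [4 2 5 3 1 0]
After op 3 (in_shuffle): [3 4 1 2 0 5]

Answer: 3 4 1 2 0 5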